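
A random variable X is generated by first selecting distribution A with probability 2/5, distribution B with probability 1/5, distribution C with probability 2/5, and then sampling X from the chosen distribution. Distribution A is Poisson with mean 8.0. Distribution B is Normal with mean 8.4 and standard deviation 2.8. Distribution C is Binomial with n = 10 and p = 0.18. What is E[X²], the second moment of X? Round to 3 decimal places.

For each component E[X²] = Var + (mean)², giving A: 72; B: 78.4; C: 4.716.
Overall E[X²] = 0.4·72 + 0.2·78.4 + 0.4·4.716 = 46.3664.

46.366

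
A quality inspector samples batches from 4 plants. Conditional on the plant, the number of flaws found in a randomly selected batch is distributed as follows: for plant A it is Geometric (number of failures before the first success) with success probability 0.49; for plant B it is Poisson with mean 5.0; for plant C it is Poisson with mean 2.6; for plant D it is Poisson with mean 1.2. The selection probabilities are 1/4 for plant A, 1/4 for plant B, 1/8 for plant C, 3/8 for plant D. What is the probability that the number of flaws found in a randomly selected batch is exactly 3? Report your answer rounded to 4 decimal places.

Conditional on each plant, P(X = 3): A: 0.064999; B: 0.140374; C: 0.217572; D: 0.0867439.
By total probability, P(X = 3) = 0.25·0.064999 + 0.25·0.140374 + 0.125·0.217572 + 0.375·0.0867439 = 0.111069.

0.1111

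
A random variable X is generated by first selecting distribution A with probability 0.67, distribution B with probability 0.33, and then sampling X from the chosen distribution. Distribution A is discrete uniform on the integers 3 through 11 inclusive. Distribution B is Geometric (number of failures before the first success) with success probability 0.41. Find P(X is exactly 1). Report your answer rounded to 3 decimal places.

Conditional on each component, P(X = 1): A: 0; B: 0.2419.
By total probability, P(X = 1) = 0.67·0 + 0.33·0.2419 = 0.079827.

0.080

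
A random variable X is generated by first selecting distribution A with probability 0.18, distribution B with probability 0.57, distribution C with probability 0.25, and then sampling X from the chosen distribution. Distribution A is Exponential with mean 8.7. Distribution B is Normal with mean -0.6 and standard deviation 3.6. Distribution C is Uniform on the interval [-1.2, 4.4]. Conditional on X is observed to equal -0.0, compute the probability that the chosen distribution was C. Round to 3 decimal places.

Likelihoods f(-0.0 | ·): A: 0.114943; B: 0.109289; C: 0.178571.
Posterior ∝ prior × likelihood. Numerator for C: 0.25·0.178571 = 0.0446429.
Normalizing constant: 0.18·0.114943 + 0.57·0.109289 + 0.25·0.178571 = 0.127627.
P(C | observation) = 0.0446429 / 0.127627 = 0.349791.

0.350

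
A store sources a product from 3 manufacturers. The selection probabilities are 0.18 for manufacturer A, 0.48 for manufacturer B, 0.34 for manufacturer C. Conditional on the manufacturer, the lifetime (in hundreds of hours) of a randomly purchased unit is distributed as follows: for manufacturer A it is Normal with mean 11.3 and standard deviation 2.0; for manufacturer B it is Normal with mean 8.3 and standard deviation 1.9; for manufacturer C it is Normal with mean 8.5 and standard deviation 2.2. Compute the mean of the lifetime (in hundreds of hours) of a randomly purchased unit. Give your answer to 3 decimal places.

Component means — A: 11.3; B: 8.3; C: 8.5.
E[X] = 0.18·11.3 + 0.48·8.3 + 0.34·8.5 = 8.908.

8.908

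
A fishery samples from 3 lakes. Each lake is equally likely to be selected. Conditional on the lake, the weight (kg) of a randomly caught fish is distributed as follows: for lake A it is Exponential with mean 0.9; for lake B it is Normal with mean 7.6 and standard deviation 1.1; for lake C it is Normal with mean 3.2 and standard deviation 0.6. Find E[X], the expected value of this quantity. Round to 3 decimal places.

3.900

Component means — A: 0.9; B: 7.6; C: 3.2.
E[X] = 0.333333·0.9 + 0.333333·7.6 + 0.333333·3.2 = 3.9.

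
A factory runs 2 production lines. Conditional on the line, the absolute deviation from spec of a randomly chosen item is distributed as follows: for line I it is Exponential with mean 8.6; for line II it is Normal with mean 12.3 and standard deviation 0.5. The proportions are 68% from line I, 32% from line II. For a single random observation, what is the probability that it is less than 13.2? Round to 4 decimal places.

Conditional on each line, P(X < 13.2): I: 0.784519; II: 0.96407.
By total probability, P(X < 13.2) = 0.68·0.784519 + 0.32·0.96407 = 0.841975.

0.8420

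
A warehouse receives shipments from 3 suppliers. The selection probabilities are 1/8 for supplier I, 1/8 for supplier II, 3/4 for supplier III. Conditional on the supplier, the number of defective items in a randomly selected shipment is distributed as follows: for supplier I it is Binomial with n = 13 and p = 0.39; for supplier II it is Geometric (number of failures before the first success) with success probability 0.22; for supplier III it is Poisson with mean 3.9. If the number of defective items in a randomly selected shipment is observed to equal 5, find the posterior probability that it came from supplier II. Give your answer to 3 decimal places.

Likelihoods P(X=5 | ·): I: 0.222608; II: 0.0635178; III: 0.152193.
Posterior ∝ prior × likelihood. Numerator for II: 0.125·0.0635178 = 0.00793973.
Normalizing constant: 0.125·0.222608 + 0.125·0.0635178 + 0.75·0.152193 = 0.14991.
P(II | observation) = 0.00793973 / 0.14991 = 0.0529633.

0.053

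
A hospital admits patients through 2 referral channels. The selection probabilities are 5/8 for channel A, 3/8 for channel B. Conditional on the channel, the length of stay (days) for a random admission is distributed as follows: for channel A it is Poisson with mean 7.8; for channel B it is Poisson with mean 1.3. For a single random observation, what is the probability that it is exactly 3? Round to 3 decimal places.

Conditional on each channel, P(X = 3): A: 0.0324068; B: 0.0997921.
By total probability, P(X = 3) = 0.625·0.0324068 + 0.375·0.0997921 = 0.0576762.

0.058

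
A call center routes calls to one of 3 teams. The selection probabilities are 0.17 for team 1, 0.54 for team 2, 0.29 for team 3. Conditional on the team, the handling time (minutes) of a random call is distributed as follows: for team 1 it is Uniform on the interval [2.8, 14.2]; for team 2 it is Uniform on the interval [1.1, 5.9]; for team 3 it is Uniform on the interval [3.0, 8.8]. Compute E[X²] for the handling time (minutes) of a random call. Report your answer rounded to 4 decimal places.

32.6833

For each component E[X²] = Var + (mean)², giving 1: 83.08; 2: 14.17; 3: 37.6133.
Overall E[X²] = 0.17·83.08 + 0.54·14.17 + 0.29·37.6133 = 32.6833.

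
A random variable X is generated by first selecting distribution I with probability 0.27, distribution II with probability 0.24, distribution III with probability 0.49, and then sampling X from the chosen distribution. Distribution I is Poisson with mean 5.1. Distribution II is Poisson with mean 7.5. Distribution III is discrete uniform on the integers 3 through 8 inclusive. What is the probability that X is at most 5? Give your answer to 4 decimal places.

0.4645

Conditional on each component, P(X ≤ 5): I: 0.59842; II: 0.241436; III: 0.5.
By total probability, P(X ≤ 5) = 0.27·0.59842 + 0.24·0.241436 + 0.49·0.5 = 0.464518.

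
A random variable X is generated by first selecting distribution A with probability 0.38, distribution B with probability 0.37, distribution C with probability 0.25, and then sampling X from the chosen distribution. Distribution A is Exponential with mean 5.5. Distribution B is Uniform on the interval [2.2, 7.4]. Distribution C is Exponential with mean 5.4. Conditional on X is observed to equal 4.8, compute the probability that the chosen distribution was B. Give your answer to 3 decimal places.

0.598

Likelihoods f(4.8 | ·): A: 0.0759655; B: 0.192308; C: 0.0761319.
Posterior ∝ prior × likelihood. Numerator for B: 0.37·0.192308 = 0.0711538.
Normalizing constant: 0.38·0.0759655 + 0.37·0.192308 + 0.25·0.0761319 = 0.119054.
P(B | observation) = 0.0711538 / 0.119054 = 0.597662.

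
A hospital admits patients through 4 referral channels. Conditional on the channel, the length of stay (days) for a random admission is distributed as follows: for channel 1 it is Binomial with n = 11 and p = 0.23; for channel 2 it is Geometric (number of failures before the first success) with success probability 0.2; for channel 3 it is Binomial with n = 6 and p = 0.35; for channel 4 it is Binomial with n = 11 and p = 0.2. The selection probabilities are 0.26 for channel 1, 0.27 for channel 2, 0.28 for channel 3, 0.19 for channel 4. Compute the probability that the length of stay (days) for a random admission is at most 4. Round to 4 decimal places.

Conditional on each channel, P(X ≤ 4): 1: 0.914909; 2: 0.67232; 3: 0.977678; 4: 0.94959.
By total probability, P(X ≤ 4) = 0.26·0.914909 + 0.27·0.67232 + 0.28·0.977678 + 0.19·0.94959 = 0.873575.

0.8736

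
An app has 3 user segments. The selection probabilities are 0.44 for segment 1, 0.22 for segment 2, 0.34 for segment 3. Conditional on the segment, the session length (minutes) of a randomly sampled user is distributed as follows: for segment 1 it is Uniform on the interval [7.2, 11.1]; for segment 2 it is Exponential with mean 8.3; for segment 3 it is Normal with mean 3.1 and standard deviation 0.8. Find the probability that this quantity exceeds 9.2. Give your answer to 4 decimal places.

0.2870

Conditional on each segment, P(X > 9.2): 1: 0.487179; 2: 0.330076; 3: 1.22125e-14.
By total probability, P(X > 9.2) = 0.44·0.487179 + 0.22·0.330076 + 0.34·1.22125e-14 = 0.286976.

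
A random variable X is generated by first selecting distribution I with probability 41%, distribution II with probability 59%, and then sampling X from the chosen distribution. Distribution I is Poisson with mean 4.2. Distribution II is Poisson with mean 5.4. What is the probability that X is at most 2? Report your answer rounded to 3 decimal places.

0.142

Conditional on each component, P(X ≤ 2): I: 0.210238; II: 0.0947579.
By total probability, P(X ≤ 2) = 0.41·0.210238 + 0.59·0.0947579 = 0.142105.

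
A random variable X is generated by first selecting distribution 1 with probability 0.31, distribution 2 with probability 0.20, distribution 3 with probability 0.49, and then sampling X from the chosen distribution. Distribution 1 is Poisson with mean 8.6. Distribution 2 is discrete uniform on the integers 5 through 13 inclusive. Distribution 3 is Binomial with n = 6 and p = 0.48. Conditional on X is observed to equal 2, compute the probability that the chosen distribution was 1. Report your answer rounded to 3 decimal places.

0.017

Likelihoods P(X=2 | ·): 1: 0.00680823; 2: 0; 3: 0.252689.
Posterior ∝ prior × likelihood. Numerator for 1: 0.31·0.00680823 = 0.00211055.
Normalizing constant: 0.31·0.00680823 + 0.2·0 + 0.49·0.252689 = 0.125928.
P(1 | observation) = 0.00211055 / 0.125928 = 0.0167599.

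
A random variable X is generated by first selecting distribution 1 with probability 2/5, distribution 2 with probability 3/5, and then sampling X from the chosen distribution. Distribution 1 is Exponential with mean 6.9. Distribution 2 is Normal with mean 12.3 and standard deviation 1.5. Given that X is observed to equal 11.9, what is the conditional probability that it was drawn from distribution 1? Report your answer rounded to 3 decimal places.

Likelihoods f(11.9 | ·): 1: 0.0258315; 2: 0.256671.
Posterior ∝ prior × likelihood. Numerator for 1: 0.4·0.0258315 = 0.0103326.
Normalizing constant: 0.4·0.0258315 + 0.6·0.256671 = 0.164335.
P(1 | observation) = 0.0103326 / 0.164335 = 0.0628752.

0.063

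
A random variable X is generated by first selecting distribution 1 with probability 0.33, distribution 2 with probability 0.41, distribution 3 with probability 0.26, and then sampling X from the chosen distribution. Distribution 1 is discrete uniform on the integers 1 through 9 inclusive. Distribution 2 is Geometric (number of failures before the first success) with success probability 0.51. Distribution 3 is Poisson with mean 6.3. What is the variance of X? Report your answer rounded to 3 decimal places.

Per component, 1: μ=5, E[X²]=31.6667; 2: μ=0.960784, E[X²]=2.807; 3: μ=6.3, E[X²]=45.99.
E[X] = 0.33·5 + 0.41·0.960784 + 0.26·6.3 = 3.68192.
E[X²] = 0.33·31.6667 + 0.41·2.807 + 0.26·45.99 = 23.5583.
Var(X) = E[X²] − (E[X])² = 23.5583 − 13.5565 = 10.0017.

10.002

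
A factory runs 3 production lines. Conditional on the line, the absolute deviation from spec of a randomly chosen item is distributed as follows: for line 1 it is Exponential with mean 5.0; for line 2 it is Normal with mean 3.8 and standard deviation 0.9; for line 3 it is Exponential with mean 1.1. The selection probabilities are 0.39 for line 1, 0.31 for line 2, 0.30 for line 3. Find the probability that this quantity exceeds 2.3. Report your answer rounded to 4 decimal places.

0.5785

Conditional on each line, P(X > 2.3): 1: 0.631284; 2: 0.95221; 3: 0.123575.
By total probability, P(X > 2.3) = 0.39·0.631284 + 0.31·0.95221 + 0.3·0.123575 = 0.578458.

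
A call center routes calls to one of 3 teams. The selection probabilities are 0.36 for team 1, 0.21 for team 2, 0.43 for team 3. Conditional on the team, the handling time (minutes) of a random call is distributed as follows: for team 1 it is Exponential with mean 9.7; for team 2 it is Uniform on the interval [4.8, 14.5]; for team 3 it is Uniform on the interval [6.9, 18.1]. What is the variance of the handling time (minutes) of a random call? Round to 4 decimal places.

41.9612

Per component, 1: μ=9.7, E[X²]=188.18; 2: μ=9.65, E[X²]=100.963; 3: μ=12.5, E[X²]=166.703.
E[X] = 0.36·9.7 + 0.21·9.65 + 0.43·12.5 = 10.8935.
E[X²] = 0.36·188.18 + 0.21·100.963 + 0.43·166.703 = 160.63.
Var(X) = E[X²] − (E[X])² = 160.63 − 118.668 = 41.9612.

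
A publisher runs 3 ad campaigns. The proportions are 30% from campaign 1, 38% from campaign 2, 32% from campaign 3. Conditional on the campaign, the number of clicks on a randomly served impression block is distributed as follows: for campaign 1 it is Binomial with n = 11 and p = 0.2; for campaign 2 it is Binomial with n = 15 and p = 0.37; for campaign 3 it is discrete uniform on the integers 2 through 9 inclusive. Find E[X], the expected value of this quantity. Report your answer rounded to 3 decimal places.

4.529

Component means — 1: 2.2; 2: 5.55; 3: 5.5.
E[X] = 0.3·2.2 + 0.38·5.55 + 0.32·5.5 = 4.529.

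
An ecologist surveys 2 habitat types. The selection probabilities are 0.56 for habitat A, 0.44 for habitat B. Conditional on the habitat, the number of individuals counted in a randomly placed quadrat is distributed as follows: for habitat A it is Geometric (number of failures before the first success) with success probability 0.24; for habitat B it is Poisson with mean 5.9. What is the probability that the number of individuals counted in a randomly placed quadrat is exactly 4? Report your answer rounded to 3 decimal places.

0.106

Conditional on each habitat, P(X = 4): A: 0.0800692; B: 0.138312.
By total probability, P(X = 4) = 0.56·0.0800692 + 0.44·0.138312 = 0.105696.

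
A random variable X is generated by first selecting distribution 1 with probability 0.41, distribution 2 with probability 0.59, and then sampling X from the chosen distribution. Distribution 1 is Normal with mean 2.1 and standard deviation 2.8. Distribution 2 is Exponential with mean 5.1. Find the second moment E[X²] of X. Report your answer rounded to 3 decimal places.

35.714

For each component E[X²] = Var + (mean)², giving 1: 12.25; 2: 52.02.
Overall E[X²] = 0.41·12.25 + 0.59·52.02 = 35.7143.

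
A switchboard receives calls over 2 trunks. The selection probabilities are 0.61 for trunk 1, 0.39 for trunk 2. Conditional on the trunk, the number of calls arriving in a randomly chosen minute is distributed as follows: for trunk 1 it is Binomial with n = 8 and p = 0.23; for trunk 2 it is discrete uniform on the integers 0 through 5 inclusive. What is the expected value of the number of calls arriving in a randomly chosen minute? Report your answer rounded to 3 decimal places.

2.097

Component means — 1: 1.84; 2: 2.5.
E[X] = 0.61·1.84 + 0.39·2.5 = 2.0974.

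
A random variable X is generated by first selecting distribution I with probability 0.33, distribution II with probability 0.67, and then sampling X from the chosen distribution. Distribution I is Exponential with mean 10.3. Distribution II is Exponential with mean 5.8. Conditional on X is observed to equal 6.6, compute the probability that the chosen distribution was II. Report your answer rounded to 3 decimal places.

Likelihoods f(6.6 | ·): I: 0.0511537; II: 0.0552554.
Posterior ∝ prior × likelihood. Numerator for II: 0.67·0.0552554 = 0.0370211.
Normalizing constant: 0.33·0.0511537 + 0.67·0.0552554 = 0.0539018.
P(II | observation) = 0.0370211 / 0.0539018 = 0.686825.

0.687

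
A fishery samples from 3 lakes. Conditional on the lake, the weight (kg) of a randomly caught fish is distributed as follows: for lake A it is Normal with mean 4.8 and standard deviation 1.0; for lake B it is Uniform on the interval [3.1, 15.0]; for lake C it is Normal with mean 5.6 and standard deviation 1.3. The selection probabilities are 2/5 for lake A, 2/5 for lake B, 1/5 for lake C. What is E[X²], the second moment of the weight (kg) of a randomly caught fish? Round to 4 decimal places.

For each component E[X²] = Var + (mean)², giving A: 24.04; B: 93.7033; C: 33.05.
Overall E[X²] = 0.4·24.04 + 0.4·93.7033 + 0.2·33.05 = 53.7073.

53.7073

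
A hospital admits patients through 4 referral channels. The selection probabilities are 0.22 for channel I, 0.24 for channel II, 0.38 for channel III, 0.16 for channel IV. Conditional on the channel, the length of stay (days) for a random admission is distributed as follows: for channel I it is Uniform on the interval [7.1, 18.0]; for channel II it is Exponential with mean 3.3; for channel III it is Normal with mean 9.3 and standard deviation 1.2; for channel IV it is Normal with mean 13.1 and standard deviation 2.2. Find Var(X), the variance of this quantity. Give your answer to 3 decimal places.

Per component, I: μ=12.55, E[X²]=167.403; II: μ=3.3, E[X²]=21.78; III: μ=9.3, E[X²]=87.93; IV: μ=13.1, E[X²]=176.45.
E[X] = 0.22·12.55 + 0.24·3.3 + 0.38·9.3 + 0.16·13.1 = 9.183.
E[X²] = 0.22·167.403 + 0.24·21.78 + 0.38·87.93 + 0.16·176.45 = 103.701.
Var(X) = E[X²] − (E[X])² = 103.701 − 84.3275 = 19.3738.

19.374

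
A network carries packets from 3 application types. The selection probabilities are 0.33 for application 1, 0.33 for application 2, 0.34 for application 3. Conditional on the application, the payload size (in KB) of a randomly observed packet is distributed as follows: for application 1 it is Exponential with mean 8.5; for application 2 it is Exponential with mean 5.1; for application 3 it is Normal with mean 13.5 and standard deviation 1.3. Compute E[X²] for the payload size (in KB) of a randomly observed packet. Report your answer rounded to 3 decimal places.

127.391

For each component E[X²] = Var + (mean)², giving 1: 144.5; 2: 52.02; 3: 183.94.
Overall E[X²] = 0.33·144.5 + 0.33·52.02 + 0.34·183.94 = 127.391.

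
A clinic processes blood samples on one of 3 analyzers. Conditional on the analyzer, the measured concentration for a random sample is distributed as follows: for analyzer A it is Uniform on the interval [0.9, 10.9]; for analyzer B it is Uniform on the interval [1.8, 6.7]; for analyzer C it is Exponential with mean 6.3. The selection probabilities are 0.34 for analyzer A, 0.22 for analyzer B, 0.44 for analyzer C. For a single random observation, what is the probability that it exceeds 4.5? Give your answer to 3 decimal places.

Conditional on each analyzer, P(X > 4.5): A: 0.64; B: 0.44898; C: 0.489542.
By total probability, P(X > 4.5) = 0.34·0.64 + 0.22·0.44898 + 0.44·0.489542 = 0.531774.

0.532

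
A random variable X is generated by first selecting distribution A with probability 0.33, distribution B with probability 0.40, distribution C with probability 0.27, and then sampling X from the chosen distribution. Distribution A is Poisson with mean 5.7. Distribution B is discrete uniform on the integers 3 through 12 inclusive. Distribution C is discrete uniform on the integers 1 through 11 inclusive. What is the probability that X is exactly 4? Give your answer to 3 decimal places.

0.113

Conditional on each component, P(X = 4): A: 0.147167; B: 0.1; C: 0.0909091.
By total probability, P(X = 4) = 0.33·0.147167 + 0.4·0.1 + 0.27·0.0909091 = 0.11311.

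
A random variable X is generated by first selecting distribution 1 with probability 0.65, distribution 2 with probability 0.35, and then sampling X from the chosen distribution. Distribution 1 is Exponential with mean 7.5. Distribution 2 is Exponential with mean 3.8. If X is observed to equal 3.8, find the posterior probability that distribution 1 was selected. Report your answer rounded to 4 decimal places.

0.6065

Likelihoods f(3.8 | ·): 1: 0.0803334; 2: 0.0968104.
Posterior ∝ prior × likelihood. Numerator for 1: 0.65·0.0803334 = 0.0522167.
Normalizing constant: 0.65·0.0803334 + 0.35·0.0968104 = 0.0861003.
P(1 | observation) = 0.0522167 / 0.0861003 = 0.606463.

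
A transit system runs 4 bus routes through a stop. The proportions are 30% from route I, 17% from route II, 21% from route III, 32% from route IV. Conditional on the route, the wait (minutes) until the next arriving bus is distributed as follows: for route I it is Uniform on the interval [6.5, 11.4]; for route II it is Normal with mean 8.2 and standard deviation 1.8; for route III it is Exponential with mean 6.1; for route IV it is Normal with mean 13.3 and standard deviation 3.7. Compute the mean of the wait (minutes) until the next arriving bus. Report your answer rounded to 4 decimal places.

Component means — I: 8.95; II: 8.2; III: 6.1; IV: 13.3.
E[X] = 0.3·8.95 + 0.17·8.2 + 0.21·6.1 + 0.32·13.3 = 9.616.

9.6160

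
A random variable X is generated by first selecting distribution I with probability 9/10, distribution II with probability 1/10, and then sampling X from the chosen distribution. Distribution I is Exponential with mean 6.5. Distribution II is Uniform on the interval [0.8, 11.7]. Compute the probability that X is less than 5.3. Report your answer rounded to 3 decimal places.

Conditional on each component, P(X < 5.3): I: 0.557531; II: 0.412844.
By total probability, P(X < 5.3) = 0.9·0.557531 + 0.1·0.412844 = 0.543062.

0.543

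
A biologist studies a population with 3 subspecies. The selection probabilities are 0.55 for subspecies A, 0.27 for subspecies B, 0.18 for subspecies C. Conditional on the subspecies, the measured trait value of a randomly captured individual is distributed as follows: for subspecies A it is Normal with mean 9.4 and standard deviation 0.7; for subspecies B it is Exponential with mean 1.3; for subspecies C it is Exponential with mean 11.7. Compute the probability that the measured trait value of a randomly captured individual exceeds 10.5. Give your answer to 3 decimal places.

Conditional on each subspecies, P(X > 10.5): A: 0.0580416; B: 0.000310625; C: 0.407613.
By total probability, P(X > 10.5) = 0.55·0.0580416 + 0.27·0.000310625 + 0.18·0.407613 = 0.105377.

0.105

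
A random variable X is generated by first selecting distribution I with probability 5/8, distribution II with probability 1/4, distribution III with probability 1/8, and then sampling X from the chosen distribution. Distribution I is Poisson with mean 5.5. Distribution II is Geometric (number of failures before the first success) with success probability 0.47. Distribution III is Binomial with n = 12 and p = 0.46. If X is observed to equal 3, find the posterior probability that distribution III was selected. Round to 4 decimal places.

Likelihoods P(X=3 | ·): I: 0.113323; II: 0.0699722; III: 0.0836065.
Posterior ∝ prior × likelihood. Numerator for III: 0.125·0.0836065 = 0.0104508.
Normalizing constant: 0.625·0.113323 + 0.25·0.0699722 + 0.125·0.0836065 = 0.0987706.
P(III | observation) = 0.0104508 / 0.0987706 = 0.105809.

0.1058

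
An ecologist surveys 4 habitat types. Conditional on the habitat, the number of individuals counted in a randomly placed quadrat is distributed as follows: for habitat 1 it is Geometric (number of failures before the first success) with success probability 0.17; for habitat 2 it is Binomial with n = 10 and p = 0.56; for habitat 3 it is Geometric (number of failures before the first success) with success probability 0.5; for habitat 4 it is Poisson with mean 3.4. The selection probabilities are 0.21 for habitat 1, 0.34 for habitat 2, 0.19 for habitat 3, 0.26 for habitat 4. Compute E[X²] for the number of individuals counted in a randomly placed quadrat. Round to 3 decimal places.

For each component E[X²] = Var + (mean)², giving 1: 52.5571; 2: 33.824; 3: 3; 4: 14.96.
Overall E[X²] = 0.21·52.5571 + 0.34·33.824 + 0.19·3 + 0.26·14.96 = 26.9967.

26.997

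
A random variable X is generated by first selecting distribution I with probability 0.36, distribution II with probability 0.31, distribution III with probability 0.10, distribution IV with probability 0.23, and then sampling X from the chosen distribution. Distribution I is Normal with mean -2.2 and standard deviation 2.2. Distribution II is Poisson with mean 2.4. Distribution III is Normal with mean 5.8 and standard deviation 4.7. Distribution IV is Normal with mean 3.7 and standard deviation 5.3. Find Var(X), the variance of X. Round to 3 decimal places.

Per component, I: μ=-2.2, E[X²]=9.68; II: μ=2.4, E[X²]=8.16; III: μ=5.8, E[X²]=55.73; IV: μ=3.7, E[X²]=41.78.
E[X] = 0.36·-2.2 + 0.31·2.4 + 0.1·5.8 + 0.23·3.7 = 1.383.
E[X²] = 0.36·9.68 + 0.31·8.16 + 0.1·55.73 + 0.23·41.78 = 21.1968.
Var(X) = E[X²] − (E[X])² = 21.1968 − 1.91269 = 19.2841.

19.284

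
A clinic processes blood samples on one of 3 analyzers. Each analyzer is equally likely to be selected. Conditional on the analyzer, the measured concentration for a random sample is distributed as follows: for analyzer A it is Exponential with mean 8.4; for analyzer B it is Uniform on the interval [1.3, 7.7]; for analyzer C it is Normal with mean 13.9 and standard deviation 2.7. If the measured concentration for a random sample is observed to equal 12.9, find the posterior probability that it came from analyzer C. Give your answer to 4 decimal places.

Likelihoods f(12.9 | ·): A: 0.0256312; B: 0; C: 0.137962.
Posterior ∝ prior × likelihood. Numerator for C: 0.333333·0.137962 = 0.0459873.
Normalizing constant: 0.333333·0.0256312 + 0.333333·0 + 0.333333·0.137962 = 0.054531.
P(C | observation) = 0.0459873 / 0.054531 = 0.843324.

0.8433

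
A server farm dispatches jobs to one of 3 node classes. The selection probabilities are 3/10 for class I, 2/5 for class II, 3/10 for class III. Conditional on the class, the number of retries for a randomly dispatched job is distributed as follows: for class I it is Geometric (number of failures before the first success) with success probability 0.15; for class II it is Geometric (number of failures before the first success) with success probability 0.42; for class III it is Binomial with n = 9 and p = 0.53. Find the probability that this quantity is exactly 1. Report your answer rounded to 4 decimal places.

0.1391

Conditional on each class, P(X = 1): I: 0.1275; II: 0.2436; III: 0.011358.
By total probability, P(X = 1) = 0.3·0.1275 + 0.4·0.2436 + 0.3·0.011358 = 0.139097.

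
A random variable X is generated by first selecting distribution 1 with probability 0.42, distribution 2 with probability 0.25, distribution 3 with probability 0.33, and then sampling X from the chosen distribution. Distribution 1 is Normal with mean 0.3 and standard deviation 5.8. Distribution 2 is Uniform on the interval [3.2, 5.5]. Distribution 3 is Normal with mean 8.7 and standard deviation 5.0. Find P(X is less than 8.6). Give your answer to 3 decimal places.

Conditional on each component, P(X < 8.6): 1: 0.92379; 2: 1; 3: 0.492022.
By total probability, P(X < 8.6) = 0.42·0.92379 + 0.25·1 + 0.33·0.492022 = 0.800359.

0.800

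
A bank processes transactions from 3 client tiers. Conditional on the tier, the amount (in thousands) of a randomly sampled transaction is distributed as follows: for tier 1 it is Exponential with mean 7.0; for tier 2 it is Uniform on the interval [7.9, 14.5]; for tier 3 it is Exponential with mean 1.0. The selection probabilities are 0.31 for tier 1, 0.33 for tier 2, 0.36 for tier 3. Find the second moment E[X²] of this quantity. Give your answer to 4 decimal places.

For each component E[X²] = Var + (mean)², giving 1: 98; 2: 129.07; 3: 2.
Overall E[X²] = 0.31·98 + 0.33·129.07 + 0.36·2 = 73.6931.

73.6931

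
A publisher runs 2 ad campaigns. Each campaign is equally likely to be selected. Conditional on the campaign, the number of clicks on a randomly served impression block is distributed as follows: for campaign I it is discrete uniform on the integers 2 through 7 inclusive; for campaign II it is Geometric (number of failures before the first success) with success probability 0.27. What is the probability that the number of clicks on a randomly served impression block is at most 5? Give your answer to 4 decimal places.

0.7577

Conditional on each campaign, P(X ≤ 5): I: 0.666667; II: 0.848666.
By total probability, P(X ≤ 5) = 0.5·0.666667 + 0.5·0.848666 = 0.757666.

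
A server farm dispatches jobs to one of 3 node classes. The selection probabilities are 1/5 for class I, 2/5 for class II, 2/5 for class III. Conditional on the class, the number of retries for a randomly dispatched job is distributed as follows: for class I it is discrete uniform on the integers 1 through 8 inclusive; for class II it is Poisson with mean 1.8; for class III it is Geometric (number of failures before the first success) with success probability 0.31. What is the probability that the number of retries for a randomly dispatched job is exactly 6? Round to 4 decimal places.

0.0415

Conditional on each class, P(X = 6): I: 0.125; II: 0.00780859; III: 0.0334546.
By total probability, P(X = 6) = 0.2·0.125 + 0.4·0.00780859 + 0.4·0.0334546 = 0.0415053.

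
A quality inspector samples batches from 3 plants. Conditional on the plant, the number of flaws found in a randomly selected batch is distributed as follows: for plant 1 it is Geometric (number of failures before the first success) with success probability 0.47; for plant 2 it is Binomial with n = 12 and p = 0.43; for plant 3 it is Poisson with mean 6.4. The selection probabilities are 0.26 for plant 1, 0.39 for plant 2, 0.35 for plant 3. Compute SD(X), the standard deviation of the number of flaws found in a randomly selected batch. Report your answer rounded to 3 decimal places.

Per component, 1: μ=1.12766, E[X²]=3.67089; 2: μ=5.16, E[X²]=29.5668; 3: μ=6.4, E[X²]=47.36.
E[X] = 0.26·1.12766 + 0.39·5.16 + 0.35·6.4 = 4.54559.
E[X²] = 0.26·3.67089 + 0.39·29.5668 + 0.35·47.36 = 29.0615.
Var(X) = E[X²] − (E[X])² = 29.0615 − 20.6624 = 8.39908.
SD(X) = √8.39908 = 2.89812.

2.898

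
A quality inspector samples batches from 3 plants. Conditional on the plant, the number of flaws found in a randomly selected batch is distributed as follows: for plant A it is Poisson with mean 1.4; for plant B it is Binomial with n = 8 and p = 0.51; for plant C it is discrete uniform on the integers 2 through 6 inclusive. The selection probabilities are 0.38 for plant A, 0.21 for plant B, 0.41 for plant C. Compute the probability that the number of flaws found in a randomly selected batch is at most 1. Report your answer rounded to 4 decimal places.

Conditional on each plant, P(X ≤ 1): A: 0.591833; B: 0.0309948; C: 0.
By total probability, P(X ≤ 1) = 0.38·0.591833 + 0.21·0.0309948 + 0.41·0 = 0.231405.

0.2314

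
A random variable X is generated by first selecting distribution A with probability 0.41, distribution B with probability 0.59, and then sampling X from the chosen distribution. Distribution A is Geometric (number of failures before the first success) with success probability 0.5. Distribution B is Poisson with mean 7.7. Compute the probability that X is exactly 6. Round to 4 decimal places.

0.0805

Conditional on each component, P(X = 6): A: 0.0078125; B: 0.131082.
By total probability, P(X = 6) = 0.41·0.0078125 + 0.59·0.131082 = 0.0805417.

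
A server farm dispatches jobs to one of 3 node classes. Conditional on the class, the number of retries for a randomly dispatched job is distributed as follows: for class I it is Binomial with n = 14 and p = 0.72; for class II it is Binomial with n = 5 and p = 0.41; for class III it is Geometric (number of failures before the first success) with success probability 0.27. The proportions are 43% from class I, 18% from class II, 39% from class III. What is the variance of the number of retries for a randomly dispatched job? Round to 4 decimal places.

19.4820

Per component, I: μ=10.08, E[X²]=104.429; II: μ=2.05, E[X²]=5.412; III: μ=2.7037, E[X²]=17.3237.
E[X] = 0.43·10.08 + 0.18·2.05 + 0.39·2.7037 = 5.75784.
E[X²] = 0.43·104.429 + 0.18·5.412 + 0.39·17.3237 = 52.6348.
Var(X) = E[X²] − (E[X])² = 52.6348 − 33.1528 = 19.482.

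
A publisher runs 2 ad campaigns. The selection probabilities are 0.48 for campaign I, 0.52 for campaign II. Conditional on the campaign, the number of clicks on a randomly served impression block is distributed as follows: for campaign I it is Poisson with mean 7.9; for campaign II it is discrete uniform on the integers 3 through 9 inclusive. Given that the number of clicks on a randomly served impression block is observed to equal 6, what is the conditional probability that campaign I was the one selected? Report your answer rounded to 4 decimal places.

Likelihoods P(X=6 | ·): I: 0.125171; II: 0.142857.
Posterior ∝ prior × likelihood. Numerator for I: 0.48·0.125171 = 0.0600821.
Normalizing constant: 0.48·0.125171 + 0.52·0.142857 = 0.134368.
P(I | observation) = 0.0600821 / 0.134368 = 0.447146.

0.4471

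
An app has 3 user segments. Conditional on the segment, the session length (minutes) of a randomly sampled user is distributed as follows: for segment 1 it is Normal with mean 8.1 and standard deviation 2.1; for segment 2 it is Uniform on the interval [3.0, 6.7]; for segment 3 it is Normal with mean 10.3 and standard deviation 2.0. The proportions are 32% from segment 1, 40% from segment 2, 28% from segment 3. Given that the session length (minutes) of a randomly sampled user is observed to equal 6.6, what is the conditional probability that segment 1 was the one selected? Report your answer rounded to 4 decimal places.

Likelihoods f(6.6 | ·): 1: 0.147198; 2: 0.27027; 3: 0.0360324.
Posterior ∝ prior × likelihood. Numerator for 1: 0.32·0.147198 = 0.0471033.
Normalizing constant: 0.32·0.147198 + 0.4·0.27027 + 0.28·0.0360324 = 0.1653.
P(1 | observation) = 0.0471033 / 0.1653 = 0.284956.

0.2850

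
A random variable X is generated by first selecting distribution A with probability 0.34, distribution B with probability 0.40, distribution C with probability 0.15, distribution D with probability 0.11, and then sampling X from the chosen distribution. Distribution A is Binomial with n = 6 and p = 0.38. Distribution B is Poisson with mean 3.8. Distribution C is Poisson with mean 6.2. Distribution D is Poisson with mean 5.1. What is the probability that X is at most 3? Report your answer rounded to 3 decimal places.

Conditional on each component, P(X ≤ 3): A: 0.847285; B: 0.473485; C: 0.134229; D: 0.251268.
By total probability, P(X ≤ 3) = 0.34·0.847285 + 0.4·0.473485 + 0.15·0.134229 + 0.11·0.251268 = 0.525245.

0.525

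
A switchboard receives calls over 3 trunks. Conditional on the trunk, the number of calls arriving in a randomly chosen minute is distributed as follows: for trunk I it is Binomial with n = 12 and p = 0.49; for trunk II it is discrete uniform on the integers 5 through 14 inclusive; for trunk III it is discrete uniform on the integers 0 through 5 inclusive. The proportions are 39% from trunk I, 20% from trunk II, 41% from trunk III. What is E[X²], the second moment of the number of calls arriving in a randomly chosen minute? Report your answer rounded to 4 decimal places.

For each component E[X²] = Var + (mean)², giving I: 37.5732; II: 98.5; III: 9.16667.
Overall E[X²] = 0.39·37.5732 + 0.2·98.5 + 0.41·9.16667 = 38.1119.

38.1119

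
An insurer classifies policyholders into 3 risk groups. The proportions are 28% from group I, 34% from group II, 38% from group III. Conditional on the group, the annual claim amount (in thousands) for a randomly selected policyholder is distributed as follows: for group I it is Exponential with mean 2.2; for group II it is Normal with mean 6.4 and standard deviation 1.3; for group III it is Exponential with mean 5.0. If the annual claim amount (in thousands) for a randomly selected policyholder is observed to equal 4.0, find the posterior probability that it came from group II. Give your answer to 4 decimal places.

0.2572

Likelihoods f(4.0 | ·): I: 0.0737821; II: 0.05583; III: 0.0898658.
Posterior ∝ prior × likelihood. Numerator for II: 0.34·0.05583 = 0.0189822.
Normalizing constant: 0.28·0.0737821 + 0.34·0.05583 + 0.38·0.0898658 = 0.0737902.
P(II | observation) = 0.0189822 / 0.0737902 = 0.257245.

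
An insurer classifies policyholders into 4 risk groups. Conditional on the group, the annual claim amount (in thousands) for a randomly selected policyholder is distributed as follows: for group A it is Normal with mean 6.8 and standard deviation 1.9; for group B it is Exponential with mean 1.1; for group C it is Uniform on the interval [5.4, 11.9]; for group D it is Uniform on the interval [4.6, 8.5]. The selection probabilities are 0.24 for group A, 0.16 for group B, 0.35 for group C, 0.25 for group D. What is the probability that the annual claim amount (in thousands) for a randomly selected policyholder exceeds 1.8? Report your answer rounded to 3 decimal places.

Conditional on each group, P(X > 1.8): A: 0.995751; B: 0.194687; C: 1; D: 1.
By total probability, P(X > 1.8) = 0.24·0.995751 + 0.16·0.194687 + 0.35·1 + 0.25·1 = 0.87013.

0.870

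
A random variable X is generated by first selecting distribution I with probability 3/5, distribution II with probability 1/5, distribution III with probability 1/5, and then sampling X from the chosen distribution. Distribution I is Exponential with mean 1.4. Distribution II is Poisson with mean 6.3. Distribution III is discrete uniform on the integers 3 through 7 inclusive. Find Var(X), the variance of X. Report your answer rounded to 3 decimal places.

7.340

Per component, I: μ=1.4, E[X²]=3.92; II: μ=6.3, E[X²]=45.99; III: μ=5, E[X²]=27.
E[X] = 0.6·1.4 + 0.2·6.3 + 0.2·5 = 3.1.
E[X²] = 0.6·3.92 + 0.2·45.99 + 0.2·27 = 16.95.
Var(X) = E[X²] − (E[X])² = 16.95 − 9.61 = 7.34.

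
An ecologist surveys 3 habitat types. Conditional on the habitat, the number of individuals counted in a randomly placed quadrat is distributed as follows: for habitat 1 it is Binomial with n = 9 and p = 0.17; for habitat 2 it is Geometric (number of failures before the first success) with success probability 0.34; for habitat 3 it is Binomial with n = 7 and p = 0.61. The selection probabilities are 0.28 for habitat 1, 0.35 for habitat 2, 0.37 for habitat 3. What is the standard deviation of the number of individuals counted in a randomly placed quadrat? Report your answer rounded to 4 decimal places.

2.1135

Per component, 1: μ=1.53, E[X²]=3.6108; 2: μ=1.94118, E[X²]=9.47751; 3: μ=4.27, E[X²]=19.8982.
E[X] = 0.28·1.53 + 0.35·1.94118 + 0.37·4.27 = 2.68771.
E[X²] = 0.28·3.6108 + 0.35·9.47751 + 0.37·19.8982 = 11.6905.
Var(X) = E[X²] − (E[X])² = 11.6905 − 7.22379 = 4.46669.
SD(X) = √4.46669 = 2.11345.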